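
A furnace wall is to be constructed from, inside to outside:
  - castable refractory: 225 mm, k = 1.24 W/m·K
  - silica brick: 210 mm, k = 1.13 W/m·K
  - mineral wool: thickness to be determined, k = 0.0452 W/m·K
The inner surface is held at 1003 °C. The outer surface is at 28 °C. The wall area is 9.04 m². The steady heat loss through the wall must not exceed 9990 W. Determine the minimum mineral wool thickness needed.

L ≈ 23.3 mm

Treating each layer as a thermal resistance in series:
R_castable refractory = L/(kA) = 0.225/(1.24×9.04) = 0.02007 K/W
R_silica brick = L/(kA) = 0.21/(1.13×9.04) = 0.02056 K/W
Sum of the known resistances R_other = 0.04063 K/W
Required total resistance R_tot = ΔT/Q_allow = 975/9990 = 0.0976 K/W
R_mineral wool = R_tot − R_other = 0.05697 K/W
L = R·k·A = 0.05697×0.0452×9.04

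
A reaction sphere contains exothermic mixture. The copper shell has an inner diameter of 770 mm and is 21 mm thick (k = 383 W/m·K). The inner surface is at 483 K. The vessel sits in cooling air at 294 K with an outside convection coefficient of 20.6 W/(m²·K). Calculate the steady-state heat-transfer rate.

Spherical conduction: R = (1/r_in − 1/r_out)/(4πk) per layer; series-sum.
R_copper shell = (1/0.385 − 1/0.406)/(4π×383) = 2.791×10^-5 K/W
R_outer film = 1/(h·4πr_o²) = 1/(20.6×4π×0.406²) = 0.02344 K/W
R_total = 0.02346 K/W
Q = ΔT/R_total = 189/0.02346

Q ≈ 8060 W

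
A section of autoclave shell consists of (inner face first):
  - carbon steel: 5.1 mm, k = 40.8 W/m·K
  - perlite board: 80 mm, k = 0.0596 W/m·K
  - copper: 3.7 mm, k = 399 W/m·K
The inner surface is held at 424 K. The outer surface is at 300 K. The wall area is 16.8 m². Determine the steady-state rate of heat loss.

Thermal resistances in series:
R_carbon steel = L/(kA) = 0.0051/(40.8×16.8) = 7.44×10^-6 K/W
R_perlite board = L/(kA) = 0.08/(0.0596×16.8) = 0.0799 K/W
R_copper = L/(kA) = 0.0037/(399×16.8) = 5.52×10^-7 K/W
R_total = 0.07991 K/W
Q = ΔT / R_total = 124 / 0.07991

Q ≈ 1550 W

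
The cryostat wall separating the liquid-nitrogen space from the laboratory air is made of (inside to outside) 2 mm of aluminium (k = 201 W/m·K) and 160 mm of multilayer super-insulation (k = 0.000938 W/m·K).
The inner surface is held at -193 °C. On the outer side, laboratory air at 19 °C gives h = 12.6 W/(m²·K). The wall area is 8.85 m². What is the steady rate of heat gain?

Series thermal resistances:
R_aluminium = L/(kA) = 0.002/(201×8.85) = 1.124×10^-6 K/W
R_multilayer super-insulation = L/(kA) = 0.16/(0.000938×8.85) = 19.27 K/W
R_outer film = 1/(h_o·A) = 1/(12.6×8.85) = 0.008968 K/W
R_total = 19.28 K/W
Q = ΔT / R_total = 212 / 19.28

Q ≈ 11 W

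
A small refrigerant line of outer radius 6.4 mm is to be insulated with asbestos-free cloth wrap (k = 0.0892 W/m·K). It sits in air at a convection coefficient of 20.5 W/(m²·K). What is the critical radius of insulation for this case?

r_cr ≈ 4.35 mm

For a cylinder r_cr = k/h = 0.0892/20.5
r_cr = 4.35 mm; since the bare radius (6.4 mm) is above r_cr, any added insulation will reduce heat loss.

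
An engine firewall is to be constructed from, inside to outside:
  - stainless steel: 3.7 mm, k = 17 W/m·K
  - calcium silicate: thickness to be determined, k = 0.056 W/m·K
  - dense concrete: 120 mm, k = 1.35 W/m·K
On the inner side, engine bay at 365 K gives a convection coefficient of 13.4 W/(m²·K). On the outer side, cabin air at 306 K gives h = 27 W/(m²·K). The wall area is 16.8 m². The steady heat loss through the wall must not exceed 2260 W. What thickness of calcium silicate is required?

L ≈ 13.3 mm

Series thermal resistances:
R_inner film = 1/(h_i·A) = 1/(13.4×16.8) = 0.004442 K/W
R_stainless steel = L/(kA) = 0.0037/(17×16.8) = 1.296×10^-5 K/W
R_dense concrete = L/(kA) = 0.12/(1.35×16.8) = 0.005291 K/W
R_outer film = 1/(h_o·A) = 1/(27×16.8) = 0.002205 K/W
Sum of the known resistances R_other = 0.01195 K/W
Required total resistance R_tot = ΔT/Q_allow = 59/2260 = 0.02611 K/W
R_calcium silicate = R_tot − R_other = 0.01416 K/W
L = R·k·A = 0.01416×0.056×16.8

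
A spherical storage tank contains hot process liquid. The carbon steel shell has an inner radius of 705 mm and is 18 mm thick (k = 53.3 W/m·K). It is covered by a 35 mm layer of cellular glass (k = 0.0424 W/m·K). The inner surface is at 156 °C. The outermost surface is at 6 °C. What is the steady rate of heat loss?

Spherical conduction: R = (1/r_in − 1/r_out)/(4πk) per layer; series-sum.
R_carbon steel shell = (1/0.705 − 1/0.723)/(4π×53.3) = 5.272×10^-5 K/W
R_cellular glass = (1/0.723 − 1/0.758)/(4π×0.0424) = 0.1199 K/W
R_total = 0.1199 K/W
Q = ΔT/R_total = 150/0.1199

Q ≈ 1250 W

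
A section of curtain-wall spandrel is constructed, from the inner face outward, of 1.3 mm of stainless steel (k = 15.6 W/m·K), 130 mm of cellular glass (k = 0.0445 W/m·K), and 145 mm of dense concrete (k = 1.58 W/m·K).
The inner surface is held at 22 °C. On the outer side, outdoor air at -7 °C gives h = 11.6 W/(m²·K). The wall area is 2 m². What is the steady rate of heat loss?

Series thermal resistances:
R_stainless steel = L/(kA) = 0.0013/(15.6×2) = 4.167×10^-5 K/W
R_cellular glass = L/(kA) = 0.13/(0.0445×2) = 1.461 K/W
R_dense concrete = L/(kA) = 0.145/(1.58×2) = 0.04589 K/W
R_outer film = 1/(h_o·A) = 1/(11.6×2) = 0.0431 K/W
R_total = 1.55 K/W
Q = ΔT / R_total = 29 / 1.55

Q ≈ 18.7 W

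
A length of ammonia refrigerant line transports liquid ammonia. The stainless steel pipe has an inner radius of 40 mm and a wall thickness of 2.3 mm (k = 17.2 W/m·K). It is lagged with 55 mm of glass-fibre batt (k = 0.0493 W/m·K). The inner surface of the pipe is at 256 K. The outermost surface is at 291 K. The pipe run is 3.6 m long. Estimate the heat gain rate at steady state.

Per-layer cylindrical resistances, series-summed:
R_stainless steel pipe wall = ln(42.3/40)/(2π×17.2×3.6) = 1.437×10^-4 K/W
R_glass-fibre batt = ln(97.3/42.3)/(2π×0.0493×3.6) = 0.747 K/W
R_total = 0.7471 K/W
Q = ΔT/R_total = 35/0.7471

Q ≈ 46.8 W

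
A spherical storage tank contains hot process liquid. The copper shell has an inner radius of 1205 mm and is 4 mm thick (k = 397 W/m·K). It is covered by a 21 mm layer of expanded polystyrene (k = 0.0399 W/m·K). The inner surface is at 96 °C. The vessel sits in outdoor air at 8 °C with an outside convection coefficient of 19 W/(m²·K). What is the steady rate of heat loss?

Spherical conduction: R = (1/r_in − 1/r_out)/(4πk) per layer; series-sum.
R_copper shell = (1/1.205 − 1/1.209)/(4π×397) = 5.504×10^-7 K/W
R_expanded polystyrene = (1/1.209 − 1/1.23)/(4π×0.0399) = 0.02816 K/W
R_outer film = 1/(h·4πr_o²) = 1/(19×4π×1.23²) = 0.002768 K/W
R_total = 0.03093 K/W
Q = ΔT/R_total = 88/0.03093

Q ≈ 2840 W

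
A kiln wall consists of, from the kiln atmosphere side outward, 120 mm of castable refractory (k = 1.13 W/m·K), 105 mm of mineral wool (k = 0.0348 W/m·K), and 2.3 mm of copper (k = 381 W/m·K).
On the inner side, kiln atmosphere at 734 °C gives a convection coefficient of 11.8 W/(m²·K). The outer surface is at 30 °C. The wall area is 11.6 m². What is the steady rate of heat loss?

Series thermal resistances:
R_inner film = 1/(h_i·A) = 1/(11.8×11.6) = 0.007306 K/W
R_castable refractory = L/(kA) = 0.12/(1.13×11.6) = 0.009155 K/W
R_mineral wool = L/(kA) = 0.105/(0.0348×11.6) = 0.2601 K/W
R_copper = L/(kA) = 0.0023/(381×11.6) = 5.204×10^-7 K/W
R_total = 0.2766 K/W
Q = ΔT / R_total = 704 / 0.2766

Q ≈ 2550 W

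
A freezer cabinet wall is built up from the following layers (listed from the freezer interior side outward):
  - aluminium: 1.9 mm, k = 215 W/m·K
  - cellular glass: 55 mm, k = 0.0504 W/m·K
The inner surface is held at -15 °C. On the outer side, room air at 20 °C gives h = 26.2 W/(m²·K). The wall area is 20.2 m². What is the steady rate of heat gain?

Q ≈ 626 W

Model the wall as resistances in series:
R_aluminium = L/(kA) = 0.0019/(215×20.2) = 4.375×10^-7 K/W
R_cellular glass = L/(kA) = 0.055/(0.0504×20.2) = 0.05402 K/W
R_outer film = 1/(h_o·A) = 1/(26.2×20.2) = 0.00189 K/W
R_total = 0.05591 K/W
Q = ΔT / R_total = 35 / 0.05591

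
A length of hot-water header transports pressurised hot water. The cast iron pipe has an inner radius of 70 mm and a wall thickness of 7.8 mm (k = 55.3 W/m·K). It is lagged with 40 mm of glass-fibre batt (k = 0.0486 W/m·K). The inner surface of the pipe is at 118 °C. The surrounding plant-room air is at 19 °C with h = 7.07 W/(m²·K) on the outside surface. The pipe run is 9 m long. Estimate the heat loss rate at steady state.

Radial resistances (cylindrical: R_cond = ln(r_o/r_i)/(2πkL), R_conv = 1/(h·2πrL)):
R_cast iron pipe wall = ln(77.8/70)/(2π×55.3×9) = 3.378×10^-5 K/W
R_glass-fibre batt = ln(117.8/77.8)/(2π×0.0486×9) = 0.1509 K/W
R_outer film = 1/(h_o·2πr_oL) = 1/(7.07×2π×0.1178×9) = 0.02123 K/W
R_total = 0.1722 K/W
Q = ΔT/R_total = 99/0.1722

Q ≈ 575 W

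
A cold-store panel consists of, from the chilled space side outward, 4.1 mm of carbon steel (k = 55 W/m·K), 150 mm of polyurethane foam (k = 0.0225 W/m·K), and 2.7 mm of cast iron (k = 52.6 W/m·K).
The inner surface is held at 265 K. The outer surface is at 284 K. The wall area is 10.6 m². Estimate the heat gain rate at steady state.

Using the resistance-network approach (series):
R_carbon steel = L/(kA) = 0.0041/(55×10.6) = 7.033×10^-6 K/W
R_polyurethane foam = L/(kA) = 0.15/(0.0225×10.6) = 0.6289 K/W
R_cast iron = L/(kA) = 0.0027/(52.6×10.6) = 4.843×10^-6 K/W
R_total = 0.6289 K/W
Q = ΔT / R_total = 19 / 0.6289

Q ≈ 30.2 W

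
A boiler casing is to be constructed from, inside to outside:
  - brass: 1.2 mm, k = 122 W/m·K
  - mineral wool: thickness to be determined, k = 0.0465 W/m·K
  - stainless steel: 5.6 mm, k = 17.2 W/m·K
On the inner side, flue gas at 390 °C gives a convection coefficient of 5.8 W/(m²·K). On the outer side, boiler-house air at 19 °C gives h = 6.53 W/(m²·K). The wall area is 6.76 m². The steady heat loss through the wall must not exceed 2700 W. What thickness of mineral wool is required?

Model the wall as resistances in series:
R_inner film = 1/(h_i·A) = 1/(5.8×6.76) = 0.0255 K/W
R_brass = L/(kA) = 0.0012/(122×6.76) = 1.455×10^-6 K/W
R_stainless steel = L/(kA) = 0.0056/(17.2×6.76) = 4.816×10^-5 K/W
R_outer film = 1/(h_o·A) = 1/(6.53×6.76) = 0.02265 K/W
Sum of the known resistances R_other = 0.04821 K/W
Required total resistance R_tot = ΔT/Q_allow = 371/2700 = 0.1374 K/W
R_mineral wool = R_tot − R_other = 0.0892 K/W
L = R·k·A = 0.0892×0.0465×6.76

L ≈ 28 mm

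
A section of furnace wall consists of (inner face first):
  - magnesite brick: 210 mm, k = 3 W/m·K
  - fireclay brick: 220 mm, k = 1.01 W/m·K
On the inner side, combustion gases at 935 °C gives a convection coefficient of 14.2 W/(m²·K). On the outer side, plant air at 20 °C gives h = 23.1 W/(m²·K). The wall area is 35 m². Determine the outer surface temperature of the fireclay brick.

Series thermal resistances:
R_inner film = 1/(h_i·A) = 1/(14.2×35) = 0.002012 K/W
R_magnesite brick = L/(kA) = 0.21/(3×35) = 0.002 K/W
R_fireclay brick = L/(kA) = 0.22/(1.01×35) = 0.006223 K/W
R_outer film = 1/(h_o·A) = 1/(23.1×35) = 0.001237 K/W
R_total = 0.01147 K/W;  Q = ΔT/R_total = 915/0.01147 = 79760 W
T_interface = T_inner − Q·ΣR(inner→interface) = 935 − 79800×0.01024

T ≈ 119 °C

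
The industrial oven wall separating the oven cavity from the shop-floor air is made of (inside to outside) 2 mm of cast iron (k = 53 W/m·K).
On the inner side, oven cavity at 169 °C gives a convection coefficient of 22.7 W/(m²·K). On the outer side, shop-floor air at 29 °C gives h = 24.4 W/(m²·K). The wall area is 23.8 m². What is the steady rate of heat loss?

Q ≈ 39200 W

Series thermal resistances:
R_inner film = 1/(h_i·A) = 1/(22.7×23.8) = 0.001851 K/W
R_cast iron = L/(kA) = 0.002/(53×23.8) = 1.586×10^-6 K/W
R_outer film = 1/(h_o·A) = 1/(24.4×23.8) = 0.001722 K/W
R_total = 0.003575 K/W
Q = ΔT / R_total = 140 / 0.003575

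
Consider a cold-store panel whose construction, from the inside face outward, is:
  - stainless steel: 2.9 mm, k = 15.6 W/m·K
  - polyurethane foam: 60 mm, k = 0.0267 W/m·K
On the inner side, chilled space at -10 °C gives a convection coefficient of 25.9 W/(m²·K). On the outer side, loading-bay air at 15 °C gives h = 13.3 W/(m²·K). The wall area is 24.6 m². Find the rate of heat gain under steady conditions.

Series thermal resistances:
R_inner film = 1/(h_i·A) = 1/(25.9×24.6) = 0.00157 K/W
R_stainless steel = L/(kA) = 0.0029/(15.6×24.6) = 7.557×10^-6 K/W
R_polyurethane foam = L/(kA) = 0.06/(0.0267×24.6) = 0.09135 K/W
R_outer film = 1/(h_o·A) = 1/(13.3×24.6) = 0.003056 K/W
R_total = 0.09598 K/W
Q = ΔT / R_total = 25 / 0.09598

Q ≈ 260 W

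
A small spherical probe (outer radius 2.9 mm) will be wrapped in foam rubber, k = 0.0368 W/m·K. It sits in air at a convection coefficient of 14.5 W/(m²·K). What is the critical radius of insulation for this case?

For a sphere r_cr = 2k/h = 2×0.0368/14.5
r_cr = 5.08 mm; since the bare radius (2.9 mm) is below r_cr, adding a thin layer of insulation will *increase* heat loss.

r_cr ≈ 5.08 mm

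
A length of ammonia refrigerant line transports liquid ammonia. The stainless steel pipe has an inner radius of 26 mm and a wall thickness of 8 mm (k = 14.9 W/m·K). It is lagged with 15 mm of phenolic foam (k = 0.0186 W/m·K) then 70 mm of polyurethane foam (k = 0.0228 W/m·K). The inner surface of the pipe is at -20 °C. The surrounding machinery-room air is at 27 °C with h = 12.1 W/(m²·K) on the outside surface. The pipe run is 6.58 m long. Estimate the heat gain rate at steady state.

Treating each annulus and film as a series resistance:
R_stainless steel pipe wall = ln(34/26)/(2π×14.9×6.58) = 4.355×10^-4 K/W
R_phenolic foam = ln(49/34)/(2π×0.0186×6.58) = 0.4752 K/W
R_polyurethane foam = ln(119/49)/(2π×0.0228×6.58) = 0.9413 K/W
R_outer film = 1/(h_o·2πr_oL) = 1/(12.1×2π×0.119×6.58) = 0.0168 K/W
R_total = 1.434 K/W
Q = ΔT/R_total = 47/1.434

Q ≈ 32.8 W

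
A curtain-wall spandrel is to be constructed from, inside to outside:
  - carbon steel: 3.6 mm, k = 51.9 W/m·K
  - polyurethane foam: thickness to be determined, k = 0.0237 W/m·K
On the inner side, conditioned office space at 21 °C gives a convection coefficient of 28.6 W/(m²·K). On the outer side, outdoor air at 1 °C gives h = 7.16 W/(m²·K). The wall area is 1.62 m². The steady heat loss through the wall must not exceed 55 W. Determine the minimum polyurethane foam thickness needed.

Series thermal resistances:
R_inner film = 1/(h_i·A) = 1/(28.6×1.62) = 0.02158 K/W
R_carbon steel = L/(kA) = 0.0036/(51.9×1.62) = 4.282×10^-5 K/W
R_outer film = 1/(h_o·A) = 1/(7.16×1.62) = 0.08621 K/W
Sum of the known resistances R_other = 0.1078 K/W
Required total resistance R_tot = ΔT/Q_allow = 20/55 = 0.3636 K/W
R_polyurethane foam = R_tot − R_other = 0.2558 K/W
L = R·k·A = 0.2558×0.0237×1.62

L ≈ 9.82 mm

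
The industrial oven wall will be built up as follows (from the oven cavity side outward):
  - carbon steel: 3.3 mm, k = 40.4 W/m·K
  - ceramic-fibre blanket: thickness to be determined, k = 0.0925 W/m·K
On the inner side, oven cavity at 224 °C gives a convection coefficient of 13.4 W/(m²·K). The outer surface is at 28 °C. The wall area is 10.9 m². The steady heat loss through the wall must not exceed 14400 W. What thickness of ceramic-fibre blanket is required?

L ≈ 6.81 mm

Model the wall as resistances in series:
R_inner film = 1/(h_i·A) = 1/(13.4×10.9) = 0.006847 K/W
R_carbon steel = L/(kA) = 0.0033/(40.4×10.9) = 7.494×10^-6 K/W
Sum of the known resistances R_other = 0.006854 K/W
Required total resistance R_tot = ΔT/Q_allow = 196/14400 = 0.01361 K/W
R_ceramic-fibre blanket = R_tot − R_other = 0.006757 K/W
L = R·k·A = 0.006757×0.0925×10.9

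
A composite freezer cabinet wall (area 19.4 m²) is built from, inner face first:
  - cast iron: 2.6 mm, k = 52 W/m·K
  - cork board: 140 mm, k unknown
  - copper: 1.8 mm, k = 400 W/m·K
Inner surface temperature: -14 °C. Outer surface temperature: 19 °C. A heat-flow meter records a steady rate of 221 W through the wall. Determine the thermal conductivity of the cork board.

k ≈ 0.0483 W/(m·K)

Model the wall as resistances in series:
R_cast iron = L/(kA) = 0.0026/(52×19.4) = 2.577×10^-6 K/W
R_copper = L/(kA) = 0.0018/(400×19.4) = 2.32×10^-7 K/W
Sum of known resistances R_other = 2.809×10^-6 K/W
Total R = ΔT/Q = 33/221 = 0.1493 K/W
R_cork board = R_total − R_other = 0.1493 K/W
k = L/(R·A) = 0.14/(0.1493×19.4)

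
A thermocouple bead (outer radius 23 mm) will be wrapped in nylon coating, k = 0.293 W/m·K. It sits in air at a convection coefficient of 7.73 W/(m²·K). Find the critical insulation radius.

For a sphere r_cr = 2k/h = 2×0.293/7.73
r_cr = 75.8 mm; since the bare radius (23 mm) is below r_cr, adding a thin layer of insulation will *increase* heat loss.

r_cr ≈ 75.8 mm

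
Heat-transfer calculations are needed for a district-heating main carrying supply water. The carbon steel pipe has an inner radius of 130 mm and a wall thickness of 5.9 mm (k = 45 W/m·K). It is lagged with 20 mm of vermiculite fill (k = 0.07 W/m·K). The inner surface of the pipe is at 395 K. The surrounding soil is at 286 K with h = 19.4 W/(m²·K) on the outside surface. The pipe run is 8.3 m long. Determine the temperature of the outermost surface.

T ≈ 302 K

Per-layer cylindrical resistances, series-summed:
R_carbon steel pipe wall = ln(135.9/130)/(2π×45×8.3) = 1.891×10^-5 K/W
R_vermiculite fill = ln(155.9/135.9)/(2π×0.07×8.3) = 0.03761 K/W
R_outer film = 1/(h_o·2πr_oL) = 1/(19.4×2π×0.1559×8.3) = 0.00634 K/W
R_total = 0.04397 K/W
Q = ΔT/R_total = 109/0.04397
Q = 2480 W
T_interface = T_inner − Q·ΣR(inner→interface) = 395 − 2480×0.03763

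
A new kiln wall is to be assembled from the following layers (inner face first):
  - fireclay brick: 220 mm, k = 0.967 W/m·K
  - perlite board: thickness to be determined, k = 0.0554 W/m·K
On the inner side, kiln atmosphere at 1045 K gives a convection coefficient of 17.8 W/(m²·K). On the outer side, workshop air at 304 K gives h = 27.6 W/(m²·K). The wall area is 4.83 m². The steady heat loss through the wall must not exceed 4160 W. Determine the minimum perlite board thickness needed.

L ≈ 29.9 mm

Thermal resistances in series:
R_inner film = 1/(h_i·A) = 1/(17.8×4.83) = 0.01163 K/W
R_fireclay brick = L/(kA) = 0.22/(0.967×4.83) = 0.0471 K/W
R_outer film = 1/(h_o·A) = 1/(27.6×4.83) = 0.007501 K/W
Sum of the known resistances R_other = 0.06624 K/W
Required total resistance R_tot = ΔT/Q_allow = 741/4160 = 0.1781 K/W
R_perlite board = R_tot − R_other = 0.1119 K/W
L = R·k·A = 0.1119×0.0554×4.83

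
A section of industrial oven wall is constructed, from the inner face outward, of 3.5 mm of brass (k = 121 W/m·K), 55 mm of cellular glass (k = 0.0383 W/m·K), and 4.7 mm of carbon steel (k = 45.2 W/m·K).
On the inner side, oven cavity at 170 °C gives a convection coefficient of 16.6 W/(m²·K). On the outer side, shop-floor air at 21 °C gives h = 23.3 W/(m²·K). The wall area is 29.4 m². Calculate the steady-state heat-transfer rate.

Thermal resistances in series:
R_inner film = 1/(h_i·A) = 1/(16.6×29.4) = 0.002049 K/W
R_brass = L/(kA) = 0.0035/(121×29.4) = 9.839×10^-7 K/W
R_cellular glass = L/(kA) = 0.055/(0.0383×29.4) = 0.04884 K/W
R_carbon steel = L/(kA) = 0.0047/(45.2×29.4) = 3.537×10^-6 K/W
R_outer film = 1/(h_o·A) = 1/(23.3×29.4) = 0.00146 K/W
R_total = 0.05236 K/W
Q = ΔT / R_total = 149 / 0.05236

Q ≈ 2850 W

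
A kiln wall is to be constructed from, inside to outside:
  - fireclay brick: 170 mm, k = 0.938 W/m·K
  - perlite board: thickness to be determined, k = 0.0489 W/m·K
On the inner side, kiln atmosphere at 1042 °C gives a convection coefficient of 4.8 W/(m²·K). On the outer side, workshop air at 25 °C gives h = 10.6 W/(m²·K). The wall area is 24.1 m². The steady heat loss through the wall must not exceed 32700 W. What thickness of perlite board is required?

L ≈ 13 mm

Series thermal resistances:
R_inner film = 1/(h_i·A) = 1/(4.8×24.1) = 0.008645 K/W
R_fireclay brick = L/(kA) = 0.17/(0.938×24.1) = 0.00752 K/W
R_outer film = 1/(h_o·A) = 1/(10.6×24.1) = 0.003915 K/W
Sum of the known resistances R_other = 0.02008 K/W
Required total resistance R_tot = ΔT/Q_allow = 1017/32700 = 0.0311 K/W
R_perlite board = R_tot − R_other = 0.01102 K/W
L = R·k·A = 0.01102×0.0489×24.1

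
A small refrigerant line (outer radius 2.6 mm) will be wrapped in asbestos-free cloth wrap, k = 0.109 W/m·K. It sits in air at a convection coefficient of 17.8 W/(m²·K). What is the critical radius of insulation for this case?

For a cylinder r_cr = k/h = 0.109/17.8
r_cr = 6.12 mm; since the bare radius (2.6 mm) is below r_cr, adding a thin layer of insulation will *increase* heat loss.

r_cr ≈ 6.12 mm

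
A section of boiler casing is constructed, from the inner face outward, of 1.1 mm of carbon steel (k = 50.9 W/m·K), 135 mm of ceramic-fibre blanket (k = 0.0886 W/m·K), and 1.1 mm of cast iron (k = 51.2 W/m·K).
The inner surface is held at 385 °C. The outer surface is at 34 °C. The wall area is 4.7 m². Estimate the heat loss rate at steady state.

Q ≈ 1080 W

Using the resistance-network approach (series):
R_carbon steel = L/(kA) = 0.0011/(50.9×4.7) = 4.598×10^-6 K/W
R_ceramic-fibre blanket = L/(kA) = 0.135/(0.0886×4.7) = 0.3242 K/W
R_cast iron = L/(kA) = 0.0011/(51.2×4.7) = 4.571×10^-6 K/W
R_total = 0.3242 K/W
Q = ΔT / R_total = 351 / 0.3242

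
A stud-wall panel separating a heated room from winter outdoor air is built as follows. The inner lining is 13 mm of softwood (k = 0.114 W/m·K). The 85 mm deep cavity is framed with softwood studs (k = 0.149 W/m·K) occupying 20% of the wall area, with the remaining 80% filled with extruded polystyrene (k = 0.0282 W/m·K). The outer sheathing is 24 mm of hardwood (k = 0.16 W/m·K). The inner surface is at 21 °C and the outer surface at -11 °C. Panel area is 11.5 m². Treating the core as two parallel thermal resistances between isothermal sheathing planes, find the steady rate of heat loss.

Q ≈ 195 W

Sheathing layers in series; stud and cavity paths in parallel between them.
R_inner = 0.013/(0.114×11.5) = 0.009916 K/W
R_stud  = 0.085/(0.149×0.2×11.5) = 0.248 K/W
R_cav   = 0.085/(0.0282×0.8×11.5) = 0.3276 K/W
1/R_core = 1/R_stud + 1/R_cav → R_core = 0.1412 K/W
R_outer = 0.024/(0.16×11.5) = 0.01304 K/W
R_total = 0.1641 K/W
Q = ΔT/R_total = 32/0.1641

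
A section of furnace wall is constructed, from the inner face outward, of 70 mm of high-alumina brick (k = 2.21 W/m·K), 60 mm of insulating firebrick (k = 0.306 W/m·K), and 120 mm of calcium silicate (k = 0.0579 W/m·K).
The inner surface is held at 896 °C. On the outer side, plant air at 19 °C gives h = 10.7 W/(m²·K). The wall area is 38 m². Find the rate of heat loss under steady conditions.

Q ≈ 13900 W

Using the resistance-network approach (series):
R_high-alumina brick = L/(kA) = 0.07/(2.21×38) = 8.335×10^-4 K/W
R_insulating firebrick = L/(kA) = 0.06/(0.306×38) = 0.00516 K/W
R_calcium silicate = L/(kA) = 0.12/(0.0579×38) = 0.05454 K/W
R_outer film = 1/(h_o·A) = 1/(10.7×38) = 0.002459 K/W
R_total = 0.06299 K/W
Q = ΔT / R_total = 877 / 0.06299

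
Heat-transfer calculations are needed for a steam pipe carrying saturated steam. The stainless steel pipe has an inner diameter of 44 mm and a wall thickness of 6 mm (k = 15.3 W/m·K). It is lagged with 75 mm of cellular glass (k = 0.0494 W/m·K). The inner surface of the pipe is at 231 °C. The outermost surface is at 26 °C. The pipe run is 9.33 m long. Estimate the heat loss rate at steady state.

Q ≈ 456 W

For a radial system each layer contributes R = ln(r_out/r_in)/(2πkL); films add R = 1/(hA).
R_stainless steel pipe wall = ln(28/22)/(2π×15.3×9.33) = 2.689×10^-4 K/W
R_cellular glass = ln(103/28)/(2π×0.0494×9.33) = 0.4498 K/W
R_total = 0.45 K/W
Q = ΔT/R_total = 205/0.45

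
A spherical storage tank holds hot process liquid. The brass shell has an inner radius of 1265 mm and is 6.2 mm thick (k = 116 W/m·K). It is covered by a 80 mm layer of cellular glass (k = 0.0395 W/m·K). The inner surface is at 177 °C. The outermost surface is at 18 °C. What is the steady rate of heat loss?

Q ≈ 1690 W

Each spherical layer contributes R = (1/r_i − 1/r_o)/(4πk):
R_brass shell = (1/1.265 − 1/1.2712)/(4π×116) = 2.645×10^-6 K/W
R_cellular glass = (1/1.2712 − 1/1.3512)/(4π×0.0395) = 0.09383 K/W
R_total = 0.09383 K/W
Q = ΔT/R_total = 159/0.09383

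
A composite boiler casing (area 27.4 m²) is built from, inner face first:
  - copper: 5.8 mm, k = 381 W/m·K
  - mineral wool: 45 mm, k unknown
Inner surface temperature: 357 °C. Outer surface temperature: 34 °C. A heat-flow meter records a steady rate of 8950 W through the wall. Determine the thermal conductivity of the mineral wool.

Model the wall as resistances in series:
R_copper = L/(kA) = 0.0058/(381×27.4) = 5.556×10^-7 K/W
Sum of known resistances R_other = 5.556×10^-7 K/W
Total R = ΔT/Q = 323/8950 = 0.03609 K/W
R_mineral wool = R_total − R_other = 0.03609 K/W
k = L/(R·A) = 0.045/(0.03609×27.4)

k ≈ 0.0455 W/(m·K)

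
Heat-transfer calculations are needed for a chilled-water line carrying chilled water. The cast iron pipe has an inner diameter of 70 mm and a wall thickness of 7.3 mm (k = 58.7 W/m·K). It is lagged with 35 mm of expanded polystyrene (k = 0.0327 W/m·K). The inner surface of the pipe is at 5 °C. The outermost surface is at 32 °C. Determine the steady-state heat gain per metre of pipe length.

q′ ≈ 9.2 W/m

Radial resistances (cylindrical: R_cond = ln(r_o/r_i)/(2πkL), R_conv = 1/(h·2πrL)):
R_cast iron pipe wall = ln(42.3/35)/(2π×58.7×1) = 5.136×10^-4 K/W
R_expanded polystyrene = ln(77.3/42.3)/(2π×0.0327×1) = 2.934 K/W
R_total = 2.935 K/W
Q = ΔT/R_total = 27/2.935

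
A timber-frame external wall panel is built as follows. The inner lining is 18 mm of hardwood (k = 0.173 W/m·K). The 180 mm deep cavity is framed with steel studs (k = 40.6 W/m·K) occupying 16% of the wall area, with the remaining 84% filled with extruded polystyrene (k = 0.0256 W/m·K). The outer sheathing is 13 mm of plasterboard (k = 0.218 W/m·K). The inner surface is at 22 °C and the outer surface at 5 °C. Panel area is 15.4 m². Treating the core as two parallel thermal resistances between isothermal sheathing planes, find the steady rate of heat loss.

Sheathing layers in series; stud and cavity paths in parallel between them.
R_inner = 0.018/(0.173×15.4) = 0.006756 K/W
R_stud  = 0.18/(40.6×0.16×15.4) = 0.001799 K/W
R_cav   = 0.18/(0.0256×0.84×15.4) = 0.5435 K/W
1/R_core = 1/R_stud + 1/R_cav → R_core = 0.001793 K/W
R_outer = 0.013/(0.218×15.4) = 0.003872 K/W
R_total = 0.01242 K/W
Q = ΔT/R_total = 17/0.01242

Q ≈ 1370 W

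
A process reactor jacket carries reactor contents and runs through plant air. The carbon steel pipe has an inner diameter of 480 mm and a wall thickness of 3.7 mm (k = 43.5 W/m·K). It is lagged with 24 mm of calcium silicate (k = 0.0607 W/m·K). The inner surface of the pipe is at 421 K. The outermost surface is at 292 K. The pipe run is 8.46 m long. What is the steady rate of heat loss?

Q ≈ 4430 W

Cylindrical conduction, so R = ln(r₂/r₁)/(2πkL) per layer, in series:
R_carbon steel pipe wall = ln(243.7/240)/(2π×43.5×8.46) = 6.616×10^-6 K/W
R_calcium silicate = ln(267.7/243.7)/(2π×0.0607×8.46) = 0.02911 K/W
R_total = 0.02912 K/W
Q = ΔT/R_total = 129/0.02912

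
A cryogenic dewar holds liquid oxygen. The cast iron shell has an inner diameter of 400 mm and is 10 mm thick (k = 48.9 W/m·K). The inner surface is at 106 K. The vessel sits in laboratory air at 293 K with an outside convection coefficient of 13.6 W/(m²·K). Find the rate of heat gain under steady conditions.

Spherical conduction: R = (1/r_in − 1/r_out)/(4πk) per layer; series-sum.
R_cast iron shell = (1/0.2 − 1/0.21)/(4π×48.9) = 3.875×10^-4 K/W
R_outer film = 1/(h·4πr_o²) = 1/(13.6×4π×0.21²) = 0.1327 K/W
R_total = 0.1331 K/W
Q = ΔT/R_total = 187/0.1331

Q ≈ 1410 W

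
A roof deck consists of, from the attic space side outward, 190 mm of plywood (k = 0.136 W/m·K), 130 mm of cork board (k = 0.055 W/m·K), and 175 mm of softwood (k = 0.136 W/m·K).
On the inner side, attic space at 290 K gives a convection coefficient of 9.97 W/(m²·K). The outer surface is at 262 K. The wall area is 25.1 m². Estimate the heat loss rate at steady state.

Model the wall as resistances in series:
R_inner film = 1/(h_i·A) = 1/(9.97×25.1) = 0.003996 K/W
R_plywood = L/(kA) = 0.19/(0.136×25.1) = 0.05566 K/W
R_cork board = L/(kA) = 0.13/(0.055×25.1) = 0.09417 K/W
R_softwood = L/(kA) = 0.175/(0.136×25.1) = 0.05127 K/W
R_total = 0.2051 K/W
Q = ΔT / R_total = 28 / 0.2051

Q ≈ 137 W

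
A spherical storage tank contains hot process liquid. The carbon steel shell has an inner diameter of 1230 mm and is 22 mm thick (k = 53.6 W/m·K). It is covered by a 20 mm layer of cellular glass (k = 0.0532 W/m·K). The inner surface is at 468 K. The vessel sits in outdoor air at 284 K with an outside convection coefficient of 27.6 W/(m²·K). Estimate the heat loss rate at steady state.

For a spherical shell R = (1/r₁ − 1/r₂)/(4πk); film R = 1/(h·4πr²). In series:
R_carbon steel shell = (1/0.615 − 1/0.637)/(4π×53.6) = 8.337×10^-5 K/W
R_cellular glass = (1/0.637 − 1/0.657)/(4π×0.0532) = 0.07148 K/W
R_outer film = 1/(h·4πr_o²) = 1/(27.6×4π×0.657²) = 0.00668 K/W
R_total = 0.07825 K/W
Q = ΔT/R_total = 184/0.07825

Q ≈ 2350 W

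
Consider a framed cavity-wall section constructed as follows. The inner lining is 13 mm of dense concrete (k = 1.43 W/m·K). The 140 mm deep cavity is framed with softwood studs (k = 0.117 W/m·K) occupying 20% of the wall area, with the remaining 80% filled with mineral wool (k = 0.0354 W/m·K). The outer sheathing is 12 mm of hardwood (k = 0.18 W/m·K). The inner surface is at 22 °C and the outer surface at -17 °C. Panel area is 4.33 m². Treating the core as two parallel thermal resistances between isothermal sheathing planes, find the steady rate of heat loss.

Sheathing layers in series; stud and cavity paths in parallel between them.
R_inner = 0.013/(1.43×4.33) = 0.0021 K/W
R_stud  = 0.14/(0.117×0.2×4.33) = 1.382 K/W
R_cav   = 0.14/(0.0354×0.8×4.33) = 1.142 K/W
1/R_core = 1/R_stud + 1/R_cav → R_core = 0.6251 K/W
R_outer = 0.012/(0.18×4.33) = 0.0154 K/W
R_total = 0.6426 K/W
Q = ΔT/R_total = 39/0.6426

Q ≈ 60.7 W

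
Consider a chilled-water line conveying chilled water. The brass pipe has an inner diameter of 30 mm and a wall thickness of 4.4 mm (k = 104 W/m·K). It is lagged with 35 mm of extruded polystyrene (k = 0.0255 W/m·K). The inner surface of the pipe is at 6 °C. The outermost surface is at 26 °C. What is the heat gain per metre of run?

q′ ≈ 3.11 W/m

Cylindrical conduction, so R = ln(r₂/r₁)/(2πkL) per layer, in series:
R_brass pipe wall = ln(19.4/15)/(2π×104×1) = 3.936×10^-4 K/W
R_extruded polystyrene = ln(54.4/19.4)/(2π×0.0255×1) = 6.435 K/W
R_total = 6.436 K/W
Q = ΔT/R_total = 20/6.436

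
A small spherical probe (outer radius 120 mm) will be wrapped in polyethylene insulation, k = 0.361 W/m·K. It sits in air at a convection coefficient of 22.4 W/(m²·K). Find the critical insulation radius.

r_cr ≈ 32.2 mm

For a sphere r_cr = 2k/h = 2×0.361/22.4
r_cr = 32.2 mm; since the bare radius (120 mm) is above r_cr, any added insulation will reduce heat loss.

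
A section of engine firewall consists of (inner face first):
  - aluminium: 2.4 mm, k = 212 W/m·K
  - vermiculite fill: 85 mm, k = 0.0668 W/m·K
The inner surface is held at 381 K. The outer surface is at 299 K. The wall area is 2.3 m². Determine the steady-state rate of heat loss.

Series thermal resistances:
R_aluminium = L/(kA) = 0.0024/(212×2.3) = 4.922×10^-6 K/W
R_vermiculite fill = L/(kA) = 0.085/(0.0668×2.3) = 0.5532 K/W
R_total = 0.5532 K/W
Q = ΔT / R_total = 82 / 0.5532

Q ≈ 148 W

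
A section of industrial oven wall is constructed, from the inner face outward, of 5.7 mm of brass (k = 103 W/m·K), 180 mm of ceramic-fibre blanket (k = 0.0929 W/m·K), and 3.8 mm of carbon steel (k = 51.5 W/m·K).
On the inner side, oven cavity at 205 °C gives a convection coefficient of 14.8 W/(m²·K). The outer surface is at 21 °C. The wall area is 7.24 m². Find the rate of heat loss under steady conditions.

Q ≈ 664 W

Using the resistance-network approach (series):
R_inner film = 1/(h_i·A) = 1/(14.8×7.24) = 0.009333 K/W
R_brass = L/(kA) = 0.0057/(103×7.24) = 7.644×10^-6 K/W
R_ceramic-fibre blanket = L/(kA) = 0.18/(0.0929×7.24) = 0.2676 K/W
R_carbon steel = L/(kA) = 0.0038/(51.5×7.24) = 1.019×10^-5 K/W
R_total = 0.277 K/W
Q = ΔT / R_total = 184 / 0.277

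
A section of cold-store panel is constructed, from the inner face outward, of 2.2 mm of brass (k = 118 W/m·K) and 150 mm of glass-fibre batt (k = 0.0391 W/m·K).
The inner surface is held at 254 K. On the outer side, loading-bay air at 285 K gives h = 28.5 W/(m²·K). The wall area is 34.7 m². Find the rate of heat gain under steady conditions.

Model the wall as resistances in series:
R_brass = L/(kA) = 0.0022/(118×34.7) = 5.373×10^-7 K/W
R_glass-fibre batt = L/(kA) = 0.15/(0.0391×34.7) = 0.1106 K/W
R_outer film = 1/(h_o·A) = 1/(28.5×34.7) = 0.001011 K/W
R_total = 0.1116 K/W
Q = ΔT / R_total = 31 / 0.1116

Q ≈ 278 W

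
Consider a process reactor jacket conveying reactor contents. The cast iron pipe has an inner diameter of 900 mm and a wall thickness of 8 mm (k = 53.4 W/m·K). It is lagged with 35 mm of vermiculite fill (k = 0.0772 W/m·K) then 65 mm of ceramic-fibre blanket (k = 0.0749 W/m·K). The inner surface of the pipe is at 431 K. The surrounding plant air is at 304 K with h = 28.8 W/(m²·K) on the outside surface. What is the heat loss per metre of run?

Radial resistances (cylindrical: R_cond = ln(r_o/r_i)/(2πkL), R_conv = 1/(h·2πrL)):
R_cast iron pipe wall = ln(458/450)/(2π×53.4×1) = 5.252×10^-5 K/W
R_vermiculite fill = ln(493/458)/(2π×0.0772×1) = 0.1518 K/W
R_ceramic-fibre blanket = ln(558/493)/(2π×0.0749×1) = 0.2632 K/W
R_outer film = 1/(h_o·2πr_oL) = 1/(28.8×2π×0.558×1) = 0.009904 K/W
R_total = 0.4249 K/W
Q = ΔT/R_total = 127/0.4249

q′ ≈ 299 W/m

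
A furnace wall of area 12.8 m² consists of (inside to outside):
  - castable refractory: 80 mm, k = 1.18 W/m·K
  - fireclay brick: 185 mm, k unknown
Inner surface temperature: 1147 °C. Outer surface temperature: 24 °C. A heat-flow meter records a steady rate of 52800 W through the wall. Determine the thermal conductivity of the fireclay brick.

k ≈ 0.905 W/(m·K)

Model the wall as resistances in series:
R_castable refractory = L/(kA) = 0.08/(1.18×12.8) = 0.005297 K/W
Sum of known resistances R_other = 0.005297 K/W
Total R = ΔT/Q = 1123/52800 = 0.02127 K/W
R_fireclay brick = R_total − R_other = 0.01597 K/W
k = L/(R·A) = 0.185/(0.01597×12.8)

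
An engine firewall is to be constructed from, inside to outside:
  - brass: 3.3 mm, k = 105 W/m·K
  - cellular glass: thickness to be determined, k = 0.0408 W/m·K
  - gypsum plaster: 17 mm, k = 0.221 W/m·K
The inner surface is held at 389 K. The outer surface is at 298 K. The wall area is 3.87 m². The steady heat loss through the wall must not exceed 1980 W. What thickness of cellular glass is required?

Treating each layer as a thermal resistance in series:
R_brass = L/(kA) = 0.0033/(105×3.87) = 8.121×10^-6 K/W
R_gypsum plaster = L/(kA) = 0.017/(0.221×3.87) = 0.01988 K/W
Sum of the known resistances R_other = 0.01988 K/W
Required total resistance R_tot = ΔT/Q_allow = 91/1980 = 0.04596 K/W
R_cellular glass = R_tot − R_other = 0.02607 K/W
L = R·k·A = 0.02607×0.0408×3.87

L ≈ 4.12 mm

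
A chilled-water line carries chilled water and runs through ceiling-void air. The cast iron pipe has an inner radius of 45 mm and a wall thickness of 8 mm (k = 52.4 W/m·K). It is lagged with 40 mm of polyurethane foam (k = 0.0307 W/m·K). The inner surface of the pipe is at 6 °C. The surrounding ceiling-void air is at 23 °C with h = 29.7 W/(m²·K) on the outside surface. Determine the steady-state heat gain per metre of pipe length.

q′ ≈ 5.72 W/m

Radial resistances (cylindrical: R_cond = ln(r_o/r_i)/(2πkL), R_conv = 1/(h·2πrL)):
R_cast iron pipe wall = ln(53/45)/(2π×52.4×1) = 4.97×10^-4 K/W
R_polyurethane foam = ln(93/53)/(2π×0.0307×1) = 2.915 K/W
R_outer film = 1/(h_o·2πr_oL) = 1/(29.7×2π×0.093×1) = 0.05762 K/W
R_total = 2.973 K/W
Q = ΔT/R_total = 17/2.973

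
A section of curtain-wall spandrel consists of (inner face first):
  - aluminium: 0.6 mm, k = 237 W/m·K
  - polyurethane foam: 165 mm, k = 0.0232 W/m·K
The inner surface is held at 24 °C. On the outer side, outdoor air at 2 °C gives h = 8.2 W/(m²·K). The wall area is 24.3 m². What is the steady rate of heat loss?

Q ≈ 73.9 W

Treating each layer as a thermal resistance in series:
R_aluminium = L/(kA) = 0.0006/(237×24.3) = 1.042×10^-7 K/W
R_polyurethane foam = L/(kA) = 0.165/(0.0232×24.3) = 0.2927 K/W
R_outer film = 1/(h_o·A) = 1/(8.2×24.3) = 0.005019 K/W
R_total = 0.2977 K/W
Q = ΔT / R_total = 22 / 0.2977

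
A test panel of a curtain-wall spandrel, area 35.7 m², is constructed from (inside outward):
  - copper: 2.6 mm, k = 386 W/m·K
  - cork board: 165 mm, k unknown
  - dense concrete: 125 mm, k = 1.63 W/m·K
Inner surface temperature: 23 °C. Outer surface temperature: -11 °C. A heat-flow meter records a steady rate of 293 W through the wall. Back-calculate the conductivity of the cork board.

k ≈ 0.0406 W/(m·K)

Series thermal resistances:
R_copper = L/(kA) = 0.0026/(386×35.7) = 1.887×10^-7 K/W
R_dense concrete = L/(kA) = 0.125/(1.63×35.7) = 0.002148 K/W
Sum of known resistances R_other = 0.002148 K/W
Total R = ΔT/Q = 34/293 = 0.116 K/W
R_cork board = R_total − R_other = 0.1139 K/W
k = L/(R·A) = 0.165/(0.1139×35.7)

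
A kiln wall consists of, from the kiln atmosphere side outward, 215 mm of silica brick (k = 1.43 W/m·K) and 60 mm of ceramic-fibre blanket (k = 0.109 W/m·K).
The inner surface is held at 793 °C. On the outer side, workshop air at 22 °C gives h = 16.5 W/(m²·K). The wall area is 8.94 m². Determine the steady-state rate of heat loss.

Q ≈ 9050 W

Thermal resistances in series:
R_silica brick = L/(kA) = 0.215/(1.43×8.94) = 0.01682 K/W
R_ceramic-fibre blanket = L/(kA) = 0.06/(0.109×8.94) = 0.06157 K/W
R_outer film = 1/(h_o·A) = 1/(16.5×8.94) = 0.006779 K/W
R_total = 0.08517 K/W
Q = ΔT / R_total = 771 / 0.08517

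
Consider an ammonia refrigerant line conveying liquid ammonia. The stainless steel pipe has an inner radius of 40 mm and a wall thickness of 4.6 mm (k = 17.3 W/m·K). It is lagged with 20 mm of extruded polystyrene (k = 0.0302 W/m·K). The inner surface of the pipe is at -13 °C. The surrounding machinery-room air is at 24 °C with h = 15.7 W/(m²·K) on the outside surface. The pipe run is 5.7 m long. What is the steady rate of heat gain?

For a radial system each layer contributes R = ln(r_out/r_in)/(2πkL); films add R = 1/(hA).
R_stainless steel pipe wall = ln(44.6/40)/(2π×17.3×5.7) = 1.757×10^-4 K/W
R_extruded polystyrene = ln(64.6/44.6)/(2π×0.0302×5.7) = 0.3425 K/W
R_outer film = 1/(h_o·2πr_oL) = 1/(15.7×2π×0.0646×5.7) = 0.02753 K/W
R_total = 0.3702 K/W
Q = ΔT/R_total = 37/0.3702

Q ≈ 99.9 W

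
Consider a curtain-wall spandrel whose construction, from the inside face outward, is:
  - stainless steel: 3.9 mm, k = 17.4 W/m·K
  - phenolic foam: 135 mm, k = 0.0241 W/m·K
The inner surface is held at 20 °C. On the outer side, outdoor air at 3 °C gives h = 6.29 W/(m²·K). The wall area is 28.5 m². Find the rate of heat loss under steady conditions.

Treating each layer as a thermal resistance in series:
R_stainless steel = L/(kA) = 0.0039/(17.4×28.5) = 7.864×10^-6 K/W
R_phenolic foam = L/(kA) = 0.135/(0.0241×28.5) = 0.1965 K/W
R_outer film = 1/(h_o·A) = 1/(6.29×28.5) = 0.005578 K/W
R_total = 0.2021 K/W
Q = ΔT / R_total = 17 / 0.2021

Q ≈ 84.1 W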